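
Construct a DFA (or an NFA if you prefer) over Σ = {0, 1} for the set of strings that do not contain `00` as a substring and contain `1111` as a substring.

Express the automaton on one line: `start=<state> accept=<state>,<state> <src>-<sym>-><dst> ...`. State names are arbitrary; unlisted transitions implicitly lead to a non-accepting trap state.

start=q0 accept=q8,q10 q0-0->q1 q0-1->q2 q1-0->q3 q1-1->q2 q2-0->q1 q2-1->q4 q3-0->q3 q3-1->q5 q4-0->q1 q4-1->q6 q5-0->q3 q5-1->q7 q6-0->q1 q6-1->q8 q7-0->q3 q7-1->q9 q8-0->q10 q8-1->q8 q9-0->q3 q9-1->q11 q10-0->q11 q10-1->q8 q11-0->q11 q11-1->q11

Handle the two conditions separately and then intersect. One (3 states) tracks partial matches of the forbidden pattern `00`; the other (5 states) tracks whether and how much of `1111` has been seen. Each combined state is a pair, one component from each; accept when both components accept.
12 states suffice.
          0    1  
>  q0     q1   q2 
   q1     q3   q2 
   q2     q1   q4 
   q3     q3   q5 
   q4     q1   q6 
   q5     q3   q7 
   q6     q1   q8 
   q7     q3   q9 
 * q8    q10   q8 
   q9     q3  q11 
 * q10   q11   q8 
   q11   q11  q11 
(> = start, * = accepting)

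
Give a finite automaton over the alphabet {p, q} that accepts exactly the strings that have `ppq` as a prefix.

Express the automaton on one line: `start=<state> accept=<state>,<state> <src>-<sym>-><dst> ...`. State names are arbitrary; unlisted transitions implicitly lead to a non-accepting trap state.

start=S0 accept=S3 S0-p->S1 S0-q->S4 S1-p->S2 S1-q->S4 S2-p->S4 S2-q->S3 S3-p->S3 S3-q->S3 S4-p->S4 S4-q->S4

Check the first 3 symbols one by one: S0 through S2 record how many have matched `ppq` so far; any wrong symbol goes to the dead state S4. After all 3 match we enter the accepting sink S3.
        p   q  
>  S0   S1  S4 
   S1   S2  S4 
   S2   S4  S3 
 * S3   S3  S3 
   S4   S4  S4 
(> = start, * = accepting)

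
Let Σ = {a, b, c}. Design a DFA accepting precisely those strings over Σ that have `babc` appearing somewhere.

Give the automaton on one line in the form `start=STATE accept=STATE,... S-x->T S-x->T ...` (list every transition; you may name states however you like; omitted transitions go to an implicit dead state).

start=q0 accept=q4 q0-a->q0 q0-b->q1 q0-c->q0 q1-a->q2 q1-b->q1 q1-c->q0 q2-a->q0 q2-b->q3 q2-c->q0 q3-a->q2 q3-b->q1 q3-c->q4 q4-a->q4 q4-b->q4 q4-c->q4

States q0..q3 record the length of the longest prefix of `babc` that matches the current input suffix. Reaching q4 means `babc` has been seen, and we stay there forever. Accept from q4.
With 5 states:
        a   b   c  
>  q0   q0  q1  q0 
   q1   q2  q1  q0 
   q2   q0  q3  q0 
   q3   q2  q1  q4 
 * q4   q4  q4  q4 
(> = start, * = accepting)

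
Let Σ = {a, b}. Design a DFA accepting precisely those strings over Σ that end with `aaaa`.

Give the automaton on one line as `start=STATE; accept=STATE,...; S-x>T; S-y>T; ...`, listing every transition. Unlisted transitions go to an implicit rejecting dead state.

Let each state record the length of the longest suffix of the input read so far that is also a prefix of `aaaa`. q1 means the last symbol is `a`; q2 means the last 2 symbols are `aa`; q3 means the last 3 symbols are `aaa`; q4 means the last 4 symbols are `aaaa`. Accept only at q4, where the string currently ends in `aaaa`.
With 5 states:
        a   b  
>  q0   q1  q0 
   q1   q2  q0 
   q2   q3  q0 
   q3   q4  q0 
 * q4   q4  q0 
(> = start, * = accepting)

start=q0; accept=q4; q0-a>q1; q0-b>q0; q1-a>q2; q1-b>q0; q2-a>q3; q2-b>q0; q3-a>q4; q3-b>q0; q4-a>q4; q4-b>q0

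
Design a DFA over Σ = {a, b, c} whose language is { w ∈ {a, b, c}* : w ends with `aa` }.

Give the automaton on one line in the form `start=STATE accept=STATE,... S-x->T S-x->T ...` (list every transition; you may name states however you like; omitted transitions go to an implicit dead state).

Remember how much of `aa` the current input suffix matches. State q0 means no match yet; q1 means the last symbol is `a`; q2 means the last 2 symbols are `aa`. Only q2 accepts. On a mismatch, fall back to the longest proper suffix that is still a prefix of `aa`.
3 states suffice.
        a   b   c  
>  q0   q1  q0  q0 
   q1   q2  q0  q0 
 * q2   q2  q0  q0 
(> = start, * = accepting)

start=q0 accept=q2 q0-a->q1 q0-b->q0 q0-c->q0 q1-a->q2 q1-b->q0 q1-c->q0 q2-a->q2 q2-b->q0 q2-c->q0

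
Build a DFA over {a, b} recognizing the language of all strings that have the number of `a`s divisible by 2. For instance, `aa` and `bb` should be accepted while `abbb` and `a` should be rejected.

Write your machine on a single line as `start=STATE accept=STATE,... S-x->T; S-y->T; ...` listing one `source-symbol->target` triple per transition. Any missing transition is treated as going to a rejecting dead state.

start=s0; accept=s0; s0-a->s1; s0-b->s0; s1-a->s0; s1-b->s1

Keep the running count of `a`s modulo 2: each `a` advances along the cycle s0 → s1 → s0 while other symbols loop. Accept at s0.
2 states suffice.
        a   b  
>* s0   s1  s0 
   s1   s0  s1 
(> = start, * = accepting)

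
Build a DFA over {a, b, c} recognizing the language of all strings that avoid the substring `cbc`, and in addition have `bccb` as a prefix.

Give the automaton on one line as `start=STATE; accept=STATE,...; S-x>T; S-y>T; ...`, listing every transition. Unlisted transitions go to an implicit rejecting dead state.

start=q0; accept=q5,q6,q7; q0-a>q1; q0-b>q2; q0-c>q1; q1-a>q1; q1-b>q1; q1-c>q1; q2-a>q1; q2-b>q1; q2-c>q3; q3-a>q1; q3-b>q1; q3-c>q4; q4-a>q1; q4-b>q5; q4-c>q1; q5-a>q6; q5-b>q6; q5-c>q1; q6-a>q6; q6-b>q6; q6-c>q7; q7-a>q6; q7-b>q5; q7-c>q7

Handle the two conditions separately and then intersect. The first has 4 states tracking partial matches of the forbidden pattern `cbc`; the second has 6 states tracking whether the input so far still matches the prefix `bccb`. A product state is a pair (one from each), accepting exactly when both do. Minimizing collapses redundant product states.
        a   b   c  
>  q0   q1  q2  q1 
   q1   q1  q1  q1 
   q2   q1  q1  q3 
   q3   q1  q1  q4 
   q4   q1  q5  q1 
 * q5   q6  q6  q1 
 * q6   q6  q6  q7 
 * q7   q6  q5  q7 
(> = start, * = accepting)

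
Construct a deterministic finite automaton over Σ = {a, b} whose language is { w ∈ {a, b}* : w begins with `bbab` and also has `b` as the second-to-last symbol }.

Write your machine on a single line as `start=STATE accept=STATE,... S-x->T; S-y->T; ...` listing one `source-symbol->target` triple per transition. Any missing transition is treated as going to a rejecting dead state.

start=q0; accept=q6,q7; q0-a->q1; q0-b->q2; q1-a->q1; q1-b->q1; q2-a->q1; q2-b->q3; q3-a->q4; q3-b->q1; q4-a->q1; q4-b->q5; q5-a->q6; q5-b->q7; q6-a->q8; q6-b->q5; q7-a->q6; q7-b->q7; q8-a->q8; q8-b->q5

Handle the two conditions separately and then intersect. The first has 6 states tracking whether the input so far still matches the prefix `bbab`; the second has 7 states tracking the last 2 symbols read. A product state is a pair (one from each), accepting exactly when both do. Minimizing collapses redundant product states.
With 9 states:
        a   b  
>  q0   q1  q2 
   q1   q1  q1 
   q2   q1  q3 
   q3   q4  q1 
   q4   q1  q5 
   q5   q6  q7 
 * q6   q8  q5 
 * q7   q6  q7 
   q8   q8  q5 
(> = start, * = accepting)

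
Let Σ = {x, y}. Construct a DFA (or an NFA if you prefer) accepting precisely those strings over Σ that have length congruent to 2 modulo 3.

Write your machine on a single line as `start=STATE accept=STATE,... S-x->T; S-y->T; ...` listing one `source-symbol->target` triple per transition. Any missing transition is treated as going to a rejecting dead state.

start=s0; accept=s2; s0-x->s1; s0-y->s1; s1-x->s2; s1-y->s2; s2-x->s0; s2-y->s0

Count input length modulo 3: every symbol advances one step around the cycle s0 → s1 → s2 → s0. Accept at s2.
3 states suffice.
        x   y  
>  s0   s1  s1 
   s1   s2  s2 
 * s2   s0  s0 
(> = start, * = accepting)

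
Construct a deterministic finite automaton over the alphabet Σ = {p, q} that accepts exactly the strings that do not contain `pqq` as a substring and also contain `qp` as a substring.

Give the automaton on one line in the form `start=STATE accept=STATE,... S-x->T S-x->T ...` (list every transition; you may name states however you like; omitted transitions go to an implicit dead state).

Build one automaton per condition and run them in lockstep. One (4 states) tracks partial matches of the forbidden pattern `pqq`; the other (3 states) tracks whether and how much of `qp` has been seen. Each combined state is a pair, one component from each; accept when both components accept. After merging equivalent states the machine shrinks.
7 states suffice.
       p  q 
>  A   B  C 
   B   B  D 
   C   E  C 
   D   E  F 
 * E   E  G 
   F   F  F 
 * G   E  F 
(> = start, * = accepting)

start=A accept=E,G A-p->B A-q->C B-p->B B-q->D C-p->E C-q->C D-p->E D-q->F E-p->E E-q->G F-p->F F-q->F G-p->E G-q->F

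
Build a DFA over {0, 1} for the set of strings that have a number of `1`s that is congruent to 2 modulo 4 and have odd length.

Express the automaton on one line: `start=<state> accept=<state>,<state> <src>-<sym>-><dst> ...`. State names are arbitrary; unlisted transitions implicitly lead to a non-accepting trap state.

Build one automaton per condition and run them in lockstep. The first has 4 states tracking the count of `1`s modulo 4; the second has 2 states tracking the input length modulo 2. A product state is a pair (one from each), accepting exactly when both do.
        0   1  
>  q0   q1  q2 
   q1   q0  q3 
   q2   q3  q4 
   q3   q2  q5 
   q4   q5  q6 
 * q5   q4  q7 
   q6   q7  q0 
   q7   q6  q1 
(> = start, * = accepting)

start=q0 accept=q5 q0-0->q1 q0-1->q2 q1-0->q0 q1-1->q3 q2-0->q3 q2-1->q4 q3-0->q2 q3-1->q5 q4-0->q5 q4-1->q6 q5-0->q4 q5-1->q7 q6-0->q7 q6-1->q0 q7-0->q6 q7-1->q1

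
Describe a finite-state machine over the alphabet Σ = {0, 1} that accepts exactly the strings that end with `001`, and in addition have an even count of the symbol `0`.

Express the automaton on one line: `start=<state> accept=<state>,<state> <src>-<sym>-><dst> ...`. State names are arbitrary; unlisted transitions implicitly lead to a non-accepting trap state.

start=q0 accept=q4 q0-0->q1 q0-1->q0 q1-0->q2 q1-1->q3 q2-0->q1 q2-1->q4 q3-0->q0 q3-1->q3 q4-0->q1 q4-1->q0

Run two small machines in parallel and take their product. The first has 4 states tracking how much of the suffix `001` has currently been matched; the second has 2 states tracking the count of `0`s modulo 2. A product state is a pair (one from each), accepting exactly when both do. Minimizing collapses redundant product states.
        0   1  
>  q0   q1  q0 
   q1   q2  q3 
   q2   q1  q4 
   q3   q0  q3 
 * q4   q1  q0 
(> = start, * = accepting)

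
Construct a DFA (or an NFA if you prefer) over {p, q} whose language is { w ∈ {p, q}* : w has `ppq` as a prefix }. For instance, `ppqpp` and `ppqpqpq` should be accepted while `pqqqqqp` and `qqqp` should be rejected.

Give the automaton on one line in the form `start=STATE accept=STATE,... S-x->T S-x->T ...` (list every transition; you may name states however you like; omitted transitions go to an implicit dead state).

start=s0 accept=s3 s0-p->s1 s0-q->s4 s1-p->s2 s1-q->s4 s2-p->s4 s2-q->s3 s3-p->s3 s3-q->s3 s4-p->s4 s4-q->s4

Check the first 3 symbols one by one: s0 through s2 record how many have matched `ppq` so far; any wrong symbol goes to the dead state s4. After all 3 match we enter the accepting sink s3.
        p   q  
>  s0   s1  s4 
   s1   s2  s4 
   s2   s4  s3 
 * s3   s3  s3 
   s4   s4  s4 
(> = start, * = accepting)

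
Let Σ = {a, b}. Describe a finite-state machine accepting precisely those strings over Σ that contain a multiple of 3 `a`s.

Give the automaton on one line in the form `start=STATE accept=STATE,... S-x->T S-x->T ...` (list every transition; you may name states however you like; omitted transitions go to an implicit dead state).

start=S0 accept=S0 S0-a->S1 S0-b->S0 S1-a->S2 S1-b->S1 S2-a->S0 S2-b->S2

Keep the running count of `a`s modulo 3: each `a` advances along the cycle S0 → S1 → S2 → S0 while other symbols loop. Accept at S0.
3 states suffice.
        a   b  
>* S0   S1  S0 
   S1   S2  S1 
   S2   S0  S2 
(> = start, * = accepting)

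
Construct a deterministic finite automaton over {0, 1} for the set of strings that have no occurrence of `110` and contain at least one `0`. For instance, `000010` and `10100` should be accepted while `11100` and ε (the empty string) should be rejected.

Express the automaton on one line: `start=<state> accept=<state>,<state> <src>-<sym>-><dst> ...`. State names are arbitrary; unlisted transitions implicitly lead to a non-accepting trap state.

start=q0 accept=q1,q3,q5 q0-0->q1 q0-1->q2 q1-0->q1 q1-1->q3 q2-0->q1 q2-1->q4 q3-0->q1 q3-1->q5 q4-0->q4 q4-1->q4 q5-0->q4 q5-1->q5

Build one automaton per condition and run them in lockstep. The first has 4 states tracking partial matches of the forbidden pattern `110`; the second has 3 states tracking the count of `0`s, saturating at 2. A product state is a pair (one from each), accepting exactly when both do. Equivalent product states are then merged.
        0   1  
>  q0   q1  q2 
 * q1   q1  q3 
   q2   q1  q4 
 * q3   q1  q5 
   q4   q4  q4 
 * q5   q4  q5 
(> = start, * = accepting)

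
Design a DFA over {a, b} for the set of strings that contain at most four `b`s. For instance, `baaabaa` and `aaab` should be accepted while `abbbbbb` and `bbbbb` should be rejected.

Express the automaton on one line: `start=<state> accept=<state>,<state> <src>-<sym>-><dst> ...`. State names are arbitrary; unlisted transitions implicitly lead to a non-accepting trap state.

start=S0 accept=S0,S1,S2,S3,S4 S0-a->S0 S0-b->S1 S1-a->S1 S1-b->S2 S2-a->S2 S2-b->S3 S3-a->S3 S3-b->S4 S4-a->S4 S4-b->S5 S5-a->S5 S5-b->S5

Count `b`s, saturating at 5: states S0 through S4 mean 0 through 4 `b`s seen; S5 means more than 4. Each `b` increments (capped at S5); other symbols loop. Accept from {S0, S1, S2, S3, S4}.
A 6-state machine:
        a   b  
>* S0   S0  S1 
 * S1   S1  S2 
 * S2   S2  S3 
 * S3   S3  S4 
 * S4   S4  S5 
   S5   S5  S5 
(> = start, * = accepting)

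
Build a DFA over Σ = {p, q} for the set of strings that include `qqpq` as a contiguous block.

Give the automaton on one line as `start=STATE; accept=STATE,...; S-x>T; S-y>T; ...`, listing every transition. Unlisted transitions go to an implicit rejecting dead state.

Track how much of `qqpq` has been matched so far: state s0 is no progress, s4 is the absorbing accept state reached once `qqpq` has occurred. Intermediate states record partial matches; on a mismatch, fall back to the longest reusable overlap.
        p   q  
>  s0   s0  s1 
   s1   s0  s2 
   s2   s3  s2 
   s3   s0  s4 
 * s4   s4  s4 
(> = start, * = accepting)

start=s0; accept=s4; s0-p>s0; s0-q>s1; s1-p>s0; s1-q>s2; s2-p>s3; s2-q>s2; s3-p>s0; s3-q>s4; s4-p>s4; s4-q>s4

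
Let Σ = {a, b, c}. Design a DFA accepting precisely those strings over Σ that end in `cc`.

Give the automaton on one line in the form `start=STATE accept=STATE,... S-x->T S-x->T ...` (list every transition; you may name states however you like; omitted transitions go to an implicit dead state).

start=s0 accept=s2 s0-a->s0 s0-b->s0 s0-c->s1 s1-a->s0 s1-b->s0 s1-c->s2 s2-a->s0 s2-b->s0 s2-c->s2

Let each state record the length of the longest suffix of the input read so far that is also a prefix of `cc`. s1 means the last symbol is `c`; s2 means the last 2 symbols are `cc`. Accept only at s2, where the string currently ends in `cc`.
        a   b   c  
>  s0   s0  s0  s1 
   s1   s0  s0  s2 
 * s2   s0  s0  s2 
(> = start, * = accepting)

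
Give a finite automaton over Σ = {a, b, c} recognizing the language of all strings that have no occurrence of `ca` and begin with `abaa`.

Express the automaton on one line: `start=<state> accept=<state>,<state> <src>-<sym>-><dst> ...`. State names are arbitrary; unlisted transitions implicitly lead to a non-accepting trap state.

start=S0 accept=S5,S6 S0-a->S1 S0-b->S2 S0-c->S2 S1-a->S2 S1-b->S3 S1-c->S2 S2-a->S2 S2-b->S2 S2-c->S2 S3-a->S4 S3-b->S2 S3-c->S2 S4-a->S5 S4-b->S2 S4-c->S2 S5-a->S5 S5-b->S5 S5-c->S6 S6-a->S2 S6-b->S5 S6-c->S6

Run two small machines in parallel and take their product. The first has 3 states tracking partial matches of the forbidden pattern `ca`; the second has 6 states tracking whether the input so far still matches the prefix `abaa`. A product state is a pair (one from each), accepting exactly when both do. Minimizing collapses redundant product states.
A 7-state machine:
        a   b   c  
>  S0   S1  S2  S2 
   S1   S2  S3  S2 
   S2   S2  S2  S2 
   S3   S4  S2  S2 
   S4   S5  S2  S2 
 * S5   S5  S5  S6 
 * S6   S2  S5  S6 
(> = start, * = accepting)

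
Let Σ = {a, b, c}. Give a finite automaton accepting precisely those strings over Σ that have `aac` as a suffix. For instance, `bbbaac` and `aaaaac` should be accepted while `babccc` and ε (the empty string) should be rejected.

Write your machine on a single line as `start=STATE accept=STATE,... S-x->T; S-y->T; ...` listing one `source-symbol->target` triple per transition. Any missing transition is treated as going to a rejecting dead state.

start=S0; accept=S3; S0-a->S1; S0-b->S0; S0-c->S0; S1-a->S2; S1-b->S0; S1-c->S0; S2-a->S2; S2-b->S0; S2-c->S3; S3-a->S1; S3-b->S0; S3-c->S0

Let each state record the length of the longest suffix of the input read so far that is also a prefix of `aac`. S1 means the last symbol is `a`; S2 means the last 2 symbols are `aa`; S3 means the last 3 symbols are `aac`. Accept only at S3, where the string currently ends in `aac`.
        a   b   c  
>  S0   S1  S0  S0 
   S1   S2  S0  S0 
   S2   S2  S0  S3 
 * S3   S1  S0  S0 
(> = start, * = accepting)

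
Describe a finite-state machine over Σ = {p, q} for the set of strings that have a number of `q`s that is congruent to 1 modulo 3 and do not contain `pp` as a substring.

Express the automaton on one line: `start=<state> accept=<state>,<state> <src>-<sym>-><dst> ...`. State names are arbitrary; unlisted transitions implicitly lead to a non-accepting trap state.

start=A accept=C,E A-p->B A-q->C B-p->D B-q->C C-p->E C-q->F D-p->D D-q->D E-p->D E-q->F F-p->G F-q->A G-p->D G-q->A

Handle the two conditions separately and then intersect. The first has 3 states tracking the count of `q`s modulo 3; the second has 3 states tracking partial matches of the forbidden pattern `pp`. A product state is a pair (one from each), accepting exactly when both do. After merging equivalent states the machine shrinks.
7 states suffice.
       p  q 
>  A   B  C 
   B   D  C 
 * C   E  F 
   D   D  D 
 * E   D  F 
   F   G  A 
   G   D  A 
(> = start, * = accepting)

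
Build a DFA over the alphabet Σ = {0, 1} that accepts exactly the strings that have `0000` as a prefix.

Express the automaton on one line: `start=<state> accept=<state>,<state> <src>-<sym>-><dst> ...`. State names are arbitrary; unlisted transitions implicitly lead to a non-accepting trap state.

Check the first 4 symbols one by one: S0 through S3 record how many have matched `0000` so far; any wrong symbol goes to the dead state S5. After all 4 match we enter the accepting sink S4.
With 6 states:
        0   1  
>  S0   S1  S5 
   S1   S2  S5 
   S2   S3  S5 
   S3   S4  S5 
 * S4   S4  S4 
   S5   S5  S5 
(> = start, * = accepting)

start=S0 accept=S4 S0-0->S1 S0-1->S5 S1-0->S2 S1-1->S5 S2-0->S3 S2-1->S5 S3-0->S4 S3-1->S5 S4-0->S4 S4-1->S4 S5-0->S5 S5-1->S5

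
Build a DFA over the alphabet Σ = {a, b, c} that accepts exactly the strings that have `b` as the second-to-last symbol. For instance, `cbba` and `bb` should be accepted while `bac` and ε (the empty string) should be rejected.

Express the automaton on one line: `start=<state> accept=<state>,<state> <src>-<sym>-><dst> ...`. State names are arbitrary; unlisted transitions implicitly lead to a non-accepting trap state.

A DFA must remember the last 2 symbols (since which symbol is second-to-last isn't known until the input ends). Use one state per possible window of the last ≤2 symbols; accept from those whose window starts with `b`.
With 13 states:
          a    b    c  
>  s0     s1   s2   s3 
   s1     s4   s5   s6 
   s2     s7   s8   s9 
   s3    s10  s11  s12 
   s4     s4   s5   s6 
   s5     s7   s8   s9 
   s6    s10  s11  s12 
 * s7     s4   s5   s6 
 * s8     s7   s8   s9 
 * s9    s10  s11  s12 
   s10    s4   s5   s6 
   s11    s7   s8   s9 
   s12   s10  s11  s12 
(> = start, * = accepting)

start=s0 accept=s7,s8,s9 s0-a->s1 s0-b->s2 s0-c->s3 s1-a->s4 s1-b->s5 s1-c->s6 s2-a->s7 s2-b->s8 s2-c->s9 s3-a->s10 s3-b->s11 s3-c->s12 s4-a->s4 s4-b->s5 s4-c->s6 s5-a->s7 s5-b->s8 s5-c->s9 s6-a->s10 s6-b->s11 s6-c->s12 s7-a->s4 s7-b->s5 s7-c->s6 s8-a->s7 s8-b->s8 s8-c->s9 s9-a->s10 s9-b->s11 s9-c->s12 s10-a->s4 s10-b->s5 s10-c->s6 s11-a->s7 s11-b->s8 s11-c->s9 s12-a->s10 s12-b->s11 s12-c->s12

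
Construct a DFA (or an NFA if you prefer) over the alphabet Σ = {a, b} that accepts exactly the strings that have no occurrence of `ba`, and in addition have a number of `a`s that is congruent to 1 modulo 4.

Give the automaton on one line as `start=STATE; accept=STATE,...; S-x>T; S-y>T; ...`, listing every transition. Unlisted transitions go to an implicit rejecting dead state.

Build one automaton per condition and run them in lockstep. The first has 3 states tracking partial matches of the forbidden pattern `ba`; the second has 4 states tracking the count of `a`s modulo 4. A product state is a pair (one from each), accepting exactly when both do.
With 12 states:
          a    b  
>  q0     q1   q2 
 * q1     q3   q4 
   q2     q5   q2 
   q3     q6   q7 
 * q4     q8   q4 
   q5     q8   q5 
   q6     q0   q9 
   q7    q10   q7 
   q8    q10   q8 
   q9    q11   q9 
   q10   q11  q10 
   q11    q5  q11 
(> = start, * = accepting)

start=q0; accept=q1,q4; q0-a>q1; q0-b>q2; q1-a>q3; q1-b>q4; q2-a>q5; q2-b>q2; q3-a>q6; q3-b>q7; q4-a>q8; q4-b>q4; q5-a>q8; q5-b>q5; q6-a>q0; q6-b>q9; q7-a>q10; q7-b>q7; q8-a>q10; q8-b>q8; q9-a>q11; q9-b>q9; q10-a>q11; q10-b>q10; q11-a>q5; q11-b>q11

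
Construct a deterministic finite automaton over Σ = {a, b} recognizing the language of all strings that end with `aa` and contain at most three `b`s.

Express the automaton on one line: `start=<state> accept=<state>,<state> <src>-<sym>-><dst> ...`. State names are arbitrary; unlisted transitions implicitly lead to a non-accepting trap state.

Run two small machines in parallel and take their product. The first has 3 states tracking how much of the suffix `aa` has currently been matched; the second has 5 states tracking the count of `b`s, saturating at 4. A product state is a pair (one from each), accepting exactly when both do. Minimizing collapses redundant product states.
13 states suffice.
          a    b  
>  q0     q1   q2 
   q1     q3   q2 
   q2     q4   q5 
 * q3     q3   q2 
   q4     q6   q5 
   q5     q7   q8 
 * q6     q6   q5 
   q7     q9   q8 
   q8    q10  q11 
 * q9     q9   q8 
   q10   q12  q11 
   q11   q11  q11 
 * q12   q12  q11 
(> = start, * = accepting)

start=q0 accept=q3,q6,q9,q12 q0-a->q1 q0-b->q2 q1-a->q3 q1-b->q2 q2-a->q4 q2-b->q5 q3-a->q3 q3-b->q2 q4-a->q6 q4-b->q5 q5-a->q7 q5-b->q8 q6-a->q6 q6-b->q5 q7-a->q9 q7-b->q8 q8-a->q10 q8-b->q11 q9-a->q9 q9-b->q8 q10-a->q12 q10-b->q11 q11-a->q11 q11-b->q11 q12-a->q12 q12-b->q11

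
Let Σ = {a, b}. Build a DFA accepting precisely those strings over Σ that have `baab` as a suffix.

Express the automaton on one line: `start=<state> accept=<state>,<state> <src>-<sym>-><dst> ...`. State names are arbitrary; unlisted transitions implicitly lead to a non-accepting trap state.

Let each state record the length of the longest suffix of the input read so far that is also a prefix of `baab`. s1 means the last symbol is `b`; s2 means the last 2 symbols are `ba`; s3 means the last 3 symbols are `baa`; s4 means the last 4 symbols are `baab`. Accept only at s4, where the string currently ends in `baab`.
5 states suffice.
        a   b  
>  s0   s0  s1 
   s1   s2  s1 
   s2   s3  s1 
   s3   s0  s4 
 * s4   s2  s1 
(> = start, * = accepting)

start=s0 accept=s4 s0-a->s0 s0-b->s1 s1-a->s2 s1-b->s1 s2-a->s3 s2-b->s1 s3-a->s0 s3-b->s4 s4-a->s2 s4-b->s1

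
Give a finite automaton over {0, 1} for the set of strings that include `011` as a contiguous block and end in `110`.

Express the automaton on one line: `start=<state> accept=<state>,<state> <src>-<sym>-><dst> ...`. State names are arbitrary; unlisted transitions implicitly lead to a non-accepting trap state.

Build one automaton per condition and run them in lockstep. One (4 states) tracks whether and how much of `011` has been seen; the other (4 states) tracks how much of the suffix `110` has currently been matched. Each combined state is a pair, one component from each; accept when both components accept.
With 10 states:
        0   1  
>  S0   S1  S2 
   S1   S1  S3 
   S2   S1  S4 
   S3   S1  S5 
   S4   S6  S4 
   S5   S7  S5 
   S6   S1  S3 
 * S7   S8  S9 
   S8   S8  S9 
   S9   S8  S5 
(> = start, * = accepting)

start=S0 accept=S7 S0-0->S1 S0-1->S2 S1-0->S1 S1-1->S3 S2-0->S1 S2-1->S4 S3-0->S1 S3-1->S5 S4-0->S6 S4-1->S4 S5-0->S7 S5-1->S5 S6-0->S1 S6-1->S3 S7-0->S8 S7-1->S9 S8-0->S8 S8-1->S9 S9-0->S8 S9-1->S5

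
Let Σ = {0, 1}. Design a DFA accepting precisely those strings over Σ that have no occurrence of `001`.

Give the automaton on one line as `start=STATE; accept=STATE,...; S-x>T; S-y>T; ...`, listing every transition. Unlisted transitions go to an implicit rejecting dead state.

start=S0; accept=S0,S1,S2; S0-0>S1; S0-1>S0; S1-0>S2; S1-1>S0; S2-0>S2; S2-1>S3; S3-0>S3; S3-1>S3

This is the complement of 'contains `001`'. Use the same substring-matching states — S0 through S3 holding how much of `001` has just been matched — but flip the accepting set: everything except the trap S3 accepts.
4 states suffice.
        0   1  
>* S0   S1  S0 
 * S1   S2  S0 
 * S2   S2  S3 
   S3   S3  S3 
(> = start, * = accepting)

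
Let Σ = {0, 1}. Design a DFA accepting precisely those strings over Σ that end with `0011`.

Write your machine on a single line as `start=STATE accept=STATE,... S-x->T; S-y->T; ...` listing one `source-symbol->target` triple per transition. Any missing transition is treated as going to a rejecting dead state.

Let each state record the length of the longest suffix of the input read so far that is also a prefix of `0011`. q1 means the last symbol is `0`; q2 means the last 2 symbols are `00`; q3 means the last 3 symbols are `001`; q4 means the last 4 symbols are `0011`. Accept only at q4, where the string currently ends in `0011`.
With 5 states:
        0   1  
>  q0   q1  q0 
   q1   q2  q0 
   q2   q2  q3 
   q3   q1  q4 
 * q4   q1  q0 
(> = start, * = accepting)

start=q0; accept=q4; q0-0->q1; q0-1->q0; q1-0->q2; q1-1->q0; q2-0->q2; q2-1->q3; q3-0->q1; q3-1->q4; q4-0->q1; q4-1->q0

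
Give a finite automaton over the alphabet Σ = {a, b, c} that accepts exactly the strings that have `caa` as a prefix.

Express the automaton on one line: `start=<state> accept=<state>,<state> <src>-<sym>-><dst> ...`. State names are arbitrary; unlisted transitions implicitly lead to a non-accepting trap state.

start=s0 accept=s3 s0-a->s4 s0-b->s4 s0-c->s1 s1-a->s2 s1-b->s4 s1-c->s4 s2-a->s3 s2-b->s4 s2-c->s4 s3-a->s3 s3-b->s3 s3-c->s3 s4-a->s4 s4-b->s4 s4-c->s4

Walk along `caa` while the input agrees: from s0 take `c` to s1, and so on. Any deviation drops to the rejecting sink s4. Once s3 is reached the prefix is confirmed and every continuation is accepted.
A 5-state machine:
        a   b   c  
>  s0   s4  s4  s1 
   s1   s2  s4  s4 
   s2   s3  s4  s4 
 * s3   s3  s3  s3 
   s4   s4  s4  s4 
(> = start, * = accepting)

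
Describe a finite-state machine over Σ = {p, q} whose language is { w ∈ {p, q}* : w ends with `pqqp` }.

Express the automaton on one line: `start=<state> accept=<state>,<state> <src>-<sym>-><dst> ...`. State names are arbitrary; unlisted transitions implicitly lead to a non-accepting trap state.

start=s0 accept=s4 s0-p->s1 s0-q->s0 s1-p->s1 s1-q->s2 s2-p->s1 s2-q->s3 s3-p->s4 s3-q->s0 s4-p->s1 s4-q->s2

Let each state record the length of the longest suffix of the input read so far that is also a prefix of `pqqp`. s1 means the last symbol is `p`; s2 means the last 2 symbols are `pq`; s3 means the last 3 symbols are `pqq`; s4 means the last 4 symbols are `pqqp`. Accept only at s4, where the string currently ends in `pqqp`.
A 5-state machine:
        p   q  
>  s0   s1  s0 
   s1   s1  s2 
   s2   s1  s3 
   s3   s4  s0 
 * s4   s1  s2 
(> = start, * = accepting)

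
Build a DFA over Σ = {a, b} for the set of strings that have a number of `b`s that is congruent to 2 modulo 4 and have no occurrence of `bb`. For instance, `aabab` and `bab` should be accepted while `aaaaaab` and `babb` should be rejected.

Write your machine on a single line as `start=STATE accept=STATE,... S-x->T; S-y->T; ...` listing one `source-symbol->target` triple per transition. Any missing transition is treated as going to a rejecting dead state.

start=q0; accept=q4,q5; q0-a->q0; q0-b->q1; q1-a->q2; q1-b->q3; q2-a->q2; q2-b->q4; q3-a->q3; q3-b->q3; q4-a->q5; q4-b->q3; q5-a->q5; q5-b->q6; q6-a->q7; q6-b->q3; q7-a->q7; q7-b->q8; q8-a->q0; q8-b->q3

Build one automaton per condition and run them in lockstep. One (4 states) tracks the count of `b`s modulo 4; the other (3 states) tracks partial matches of the forbidden pattern `bb`. Each combined state is a pair, one component from each; accept when both components accept. Minimizing collapses redundant product states.
9 states suffice.
        a   b  
>  q0   q0  q1 
   q1   q2  q3 
   q2   q2  q4 
   q3   q3  q3 
 * q4   q5  q3 
 * q5   q5  q6 
   q6   q7  q3 
   q7   q7  q8 
   q8   q0  q3 
(> = start, * = accepting)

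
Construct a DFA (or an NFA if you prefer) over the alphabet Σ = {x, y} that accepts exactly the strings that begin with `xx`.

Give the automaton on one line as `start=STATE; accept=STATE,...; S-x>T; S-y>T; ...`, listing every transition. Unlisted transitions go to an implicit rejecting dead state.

start=S0; accept=S2; S0-x>S1; S0-y>S3; S1-x>S2; S1-y>S3; S2-x>S2; S2-y>S2; S3-x>S3; S3-y>S3

Check the first 2 symbols one by one: S0 through S1 record how many have matched `xx` so far; any wrong symbol goes to the dead state S3. After all 2 match we enter the accepting sink S2.
With 4 states:
        x   y  
>  S0   S1  S3 
   S1   S2  S3 
 * S2   S2  S2 
   S3   S3  S3 
(> = start, * = accepting)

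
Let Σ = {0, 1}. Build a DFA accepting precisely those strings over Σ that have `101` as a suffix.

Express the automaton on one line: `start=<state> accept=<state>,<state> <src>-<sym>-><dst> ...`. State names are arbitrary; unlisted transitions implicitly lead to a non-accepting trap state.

start=q0 accept=q3 q0-0->q0 q0-1->q1 q1-0->q2 q1-1->q1 q2-0->q0 q2-1->q3 q3-0->q2 q3-1->q1

Remember how much of `101` the current input suffix matches. State q0 means no match yet; q1 means the last symbol is `1`; q2 means the last 2 symbols are `10`; q3 means the last 3 symbols are `101`. Only q3 accepts. On a mismatch, fall back to the longest proper suffix that is still a prefix of `101`.
        0   1  
>  q0   q0  q1 
   q1   q2  q1 
   q2   q0  q3 
 * q3   q2  q1 
(> = start, * = accepting)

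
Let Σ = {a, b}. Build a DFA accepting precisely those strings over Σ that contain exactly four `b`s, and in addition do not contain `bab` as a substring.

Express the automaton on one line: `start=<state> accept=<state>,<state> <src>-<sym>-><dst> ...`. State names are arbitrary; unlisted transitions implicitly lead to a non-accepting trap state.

Handle the two conditions separately and then intersect. The first has 6 states tracking the count of `b`s, saturating at 5; the second has 4 states tracking partial matches of the forbidden pattern `bab`. A product state is a pair (one from each), accepting exactly when both do. Equivalent product states are then merged.
12 states suffice.
          a    b  
>  q0     q0   q1 
   q1     q2   q3 
   q2     q4   q5 
   q3     q6   q7 
   q4     q4   q3 
   q5     q5   q5 
   q6     q8   q5 
   q7     q9  q10 
   q8     q8   q7 
   q9    q11   q5 
 * q10   q10   q5 
   q11   q11  q10 
(> = start, * = accepting)

start=q0 accept=q10 q0-a->q0 q0-b->q1 q1-a->q2 q1-b->q3 q2-a->q4 q2-b->q5 q3-a->q6 q3-b->q7 q4-a->q4 q4-b->q3 q5-a->q5 q5-b->q5 q6-a->q8 q6-b->q5 q7-a->q9 q7-b->q10 q8-a->q8 q8-b->q7 q9-a->q11 q9-b->q5 q10-a->q10 q10-b->q5 q11-a->q11 q11-b->q10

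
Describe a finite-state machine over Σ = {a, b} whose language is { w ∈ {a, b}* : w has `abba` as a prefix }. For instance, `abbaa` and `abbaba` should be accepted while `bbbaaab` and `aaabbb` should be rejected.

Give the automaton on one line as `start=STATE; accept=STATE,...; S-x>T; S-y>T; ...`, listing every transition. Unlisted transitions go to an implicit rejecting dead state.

start=q0; accept=q4; q0-a>q1; q0-b>q5; q1-a>q5; q1-b>q2; q2-a>q5; q2-b>q3; q3-a>q4; q3-b>q5; q4-a>q4; q4-b>q4; q5-a>q5; q5-b>q5

Check the first 4 symbols one by one: q0 through q3 record how many have matched `abba` so far; any wrong symbol goes to the dead state q5. After all 4 match we enter the accepting sink q4.
With 6 states:
        a   b  
>  q0   q1  q5 
   q1   q5  q2 
   q2   q5  q3 
   q3   q4  q5 
 * q4   q4  q4 
   q5   q5  q5 
(> = start, * = accepting)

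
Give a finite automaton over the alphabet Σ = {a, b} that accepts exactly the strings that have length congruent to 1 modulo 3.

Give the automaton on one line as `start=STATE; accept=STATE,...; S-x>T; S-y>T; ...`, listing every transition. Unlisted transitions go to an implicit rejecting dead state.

start=s0; accept=s1; s0-a>s1; s0-b>s1; s1-a>s2; s1-b>s2; s2-a>s0; s2-b>s0

Only the length mod 3 matters, so use a 3-cycle: from any state, every input symbol moves to the next state, wrapping s2 back to s0. Mark s1 accepting.
With 3 states:
        a   b  
>  s0   s1  s1 
 * s1   s2  s2 
   s2   s0  s0 
(> = start, * = accepting)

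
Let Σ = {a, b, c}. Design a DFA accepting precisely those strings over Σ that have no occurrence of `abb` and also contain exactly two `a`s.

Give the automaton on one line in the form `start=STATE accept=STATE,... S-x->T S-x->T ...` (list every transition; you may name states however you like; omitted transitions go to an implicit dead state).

Build one automaton per condition and run them in lockstep. The first has 4 states tracking partial matches of the forbidden pattern `abb`; the second has 4 states tracking the count of `a`s, saturating at 3. A product state is a pair (one from each), accepting exactly when both do.
13 states suffice.
          a    b    c  
>  q0     q1   q0   q0 
   q1     q2   q3   q4 
 * q2     q5   q6   q7 
   q3     q2   q8   q4 
   q4     q2   q4   q4 
   q5     q5   q9  q10 
 * q6     q5  q11   q7 
 * q7     q5   q7   q7 
   q8    q11   q8   q8 
   q9     q5  q12  q10 
   q10    q5  q10  q10 
   q11   q12  q11  q11 
   q12   q12  q12  q12 
(> = start, * = accepting)

start=q0 accept=q2,q6,q7 q0-a->q1 q0-b->q0 q0-c->q0 q1-a->q2 q1-b->q3 q1-c->q4 q2-a->q5 q2-b->q6 q2-c->q7 q3-a->q2 q3-b->q8 q3-c->q4 q4-a->q2 q4-b->q4 q4-c->q4 q5-a->q5 q5-b->q9 q5-c->q10 q6-a->q5 q6-b->q11 q6-c->q7 q7-a->q5 q7-b->q7 q7-c->q7 q8-a->q11 q8-b->q8 q8-c->q8 q9-a->q5 q9-b->q12 q9-c->q10 q10-a->q5 q10-b->q10 q10-c->q10 q11-a->q12 q11-b->q11 q11-c->q11 q12-a->q12 q12-b->q12 q12-c->q12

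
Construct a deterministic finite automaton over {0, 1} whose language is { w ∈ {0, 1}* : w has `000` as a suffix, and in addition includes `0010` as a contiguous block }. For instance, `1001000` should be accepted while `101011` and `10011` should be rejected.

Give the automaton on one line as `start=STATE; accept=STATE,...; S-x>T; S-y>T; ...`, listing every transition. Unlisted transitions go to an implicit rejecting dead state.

start=q0; accept=q7; q0-0>q1; q0-1>q0; q1-0>q2; q1-1>q0; q2-0>q2; q2-1>q3; q3-0>q4; q3-1>q0; q4-0>q5; q4-1>q6; q5-0>q7; q5-1>q6; q6-0>q4; q6-1>q6; q7-0>q7; q7-1>q6

Build one automaton per condition and run them in lockstep. One (4 states) tracks how much of the suffix `000` has currently been matched; the other (5 states) tracks whether and how much of `0010` has been seen. Each combined state is a pair, one component from each; accept when both components accept. After merging equivalent states the machine shrinks.
An 8-state machine:
        0   1  
>  q0   q1  q0 
   q1   q2  q0 
   q2   q2  q3 
   q3   q4  q0 
   q4   q5  q6 
   q5   q7  q6 
   q6   q4  q6 
 * q7   q7  q6 
(> = start, * = accepting)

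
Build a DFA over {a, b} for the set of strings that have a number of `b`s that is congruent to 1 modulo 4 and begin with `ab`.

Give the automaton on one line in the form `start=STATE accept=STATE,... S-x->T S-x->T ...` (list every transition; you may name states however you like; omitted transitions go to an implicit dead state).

Run two small machines in parallel and take their product. One (4 states) tracks the count of `b`s modulo 4; the other (4 states) tracks whether the input so far still matches the prefix `ab`. Each combined state is a pair, one component from each; accept when both components accept. Minimizing collapses redundant product states.
7 states suffice.
        a   b  
>  q0   q1  q2 
   q1   q2  q3 
   q2   q2  q2 
 * q3   q3  q4 
   q4   q4  q5 
   q5   q5  q6 
   q6   q6  q3 
(> = start, * = accepting)

start=q0 accept=q3 q0-a->q1 q0-b->q2 q1-a->q2 q1-b->q3 q2-a->q2 q2-b->q2 q3-a->q3 q3-b->q4 q4-a->q4 q4-b->q5 q5-a->q5 q5-b->q6 q6-a->q6 q6-b->q3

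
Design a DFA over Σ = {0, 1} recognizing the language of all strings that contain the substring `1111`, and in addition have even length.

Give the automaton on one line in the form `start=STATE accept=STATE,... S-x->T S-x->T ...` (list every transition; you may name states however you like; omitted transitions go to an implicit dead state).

start=S0 accept=S8 S0-0->S1 S0-1->S2 S1-0->S0 S1-1->S3 S2-0->S0 S2-1->S4 S3-0->S1 S3-1->S5 S4-0->S1 S4-1->S6 S5-0->S0 S5-1->S7 S6-0->S0 S6-1->S8 S7-0->S1 S7-1->S9 S8-0->S9 S8-1->S9 S9-0->S8 S9-1->S8

Run two small machines in parallel and take their product. One (5 states) tracks whether and how much of `1111` has been seen; the other (2 states) tracks the input length modulo 2. Each combined state is a pair, one component from each; accept when both components accept.
A 10-state machine:
        0   1  
>  S0   S1  S2 
   S1   S0  S3 
   S2   S0  S4 
   S3   S1  S5 
   S4   S1  S6 
   S5   S0  S7 
   S6   S0  S8 
   S7   S1  S9 
 * S8   S9  S9 
   S9   S8  S8 
(> = start, * = accepting)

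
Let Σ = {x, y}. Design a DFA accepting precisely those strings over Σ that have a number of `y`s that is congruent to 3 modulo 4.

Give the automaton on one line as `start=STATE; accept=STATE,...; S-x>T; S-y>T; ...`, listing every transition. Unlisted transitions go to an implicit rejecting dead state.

start=s0; accept=s3; s0-x>s0; s0-y>s1; s1-x>s1; s1-y>s2; s2-x>s2; s2-y>s3; s3-x>s3; s3-y>s0

Keep the running count of `y`s modulo 4: each `y` advances along the cycle s0 → s1 → s2 → s3 → s0 while other symbols loop. Accept at s3.
A 4-state machine:
        x   y  
>  s0   s0  s1 
   s1   s1  s2 
   s2   s2  s3 
 * s3   s3  s0 
(> = start, * = accepting)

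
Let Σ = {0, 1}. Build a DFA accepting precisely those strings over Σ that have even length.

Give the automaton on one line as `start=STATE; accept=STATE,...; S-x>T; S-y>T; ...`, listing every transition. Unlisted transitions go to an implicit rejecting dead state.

start=q0; accept=q0; q0-0>q1; q0-1>q1; q1-0>q0; q1-1>q0

Count input length modulo 2: every symbol advances one step around the cycle q0 → q1 → q0. Accept at q0.
        0   1  
>* q0   q1  q1 
   q1   q0  q0 
(> = start, * = accepting)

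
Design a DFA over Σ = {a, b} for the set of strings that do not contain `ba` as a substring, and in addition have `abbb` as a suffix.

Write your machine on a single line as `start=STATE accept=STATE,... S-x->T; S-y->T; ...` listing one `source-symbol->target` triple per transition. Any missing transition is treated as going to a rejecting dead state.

Run two small machines in parallel and take their product. One (3 states) tracks partial matches of the forbidden pattern `ba`; the other (5 states) tracks how much of the suffix `abbb` has currently been matched. Each combined state is a pair, one component from each; accept when both components accept. After merging equivalent states the machine shrinks.
With 6 states:
        a   b  
>  S0   S1  S2 
   S1   S1  S3 
   S2   S2  S2 
   S3   S2  S4 
   S4   S2  S5 
 * S5   S2  S2 
(> = start, * = accepting)

start=S0; accept=S5; S0-a->S1; S0-b->S2; S1-a->S1; S1-b->S3; S2-a->S2; S2-b->S2; S3-a->S2; S3-b->S4; S4-a->S2; S4-b->S5; S5-a->S2; S5-b->S2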